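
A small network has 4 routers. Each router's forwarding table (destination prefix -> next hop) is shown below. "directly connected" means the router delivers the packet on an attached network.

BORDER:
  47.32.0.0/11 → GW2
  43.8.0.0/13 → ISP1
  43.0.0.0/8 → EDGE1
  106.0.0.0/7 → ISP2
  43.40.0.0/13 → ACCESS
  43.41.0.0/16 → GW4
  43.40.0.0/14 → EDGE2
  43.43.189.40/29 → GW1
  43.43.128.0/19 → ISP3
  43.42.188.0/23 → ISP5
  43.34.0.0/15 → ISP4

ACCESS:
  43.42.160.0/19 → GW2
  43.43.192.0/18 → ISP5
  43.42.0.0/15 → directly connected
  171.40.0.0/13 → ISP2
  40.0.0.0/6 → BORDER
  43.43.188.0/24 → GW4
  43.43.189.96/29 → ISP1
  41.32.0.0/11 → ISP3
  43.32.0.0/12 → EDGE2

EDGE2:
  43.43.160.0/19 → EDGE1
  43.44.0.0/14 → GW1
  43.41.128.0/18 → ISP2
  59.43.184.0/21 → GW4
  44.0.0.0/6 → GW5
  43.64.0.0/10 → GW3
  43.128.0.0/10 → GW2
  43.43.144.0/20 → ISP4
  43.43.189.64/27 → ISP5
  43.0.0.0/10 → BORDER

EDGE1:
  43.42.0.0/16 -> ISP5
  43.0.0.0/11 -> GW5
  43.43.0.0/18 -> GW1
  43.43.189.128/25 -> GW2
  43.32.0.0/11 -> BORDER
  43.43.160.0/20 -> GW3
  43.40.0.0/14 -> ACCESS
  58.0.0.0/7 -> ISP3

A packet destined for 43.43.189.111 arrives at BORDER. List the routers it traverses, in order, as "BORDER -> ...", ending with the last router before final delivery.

At BORDER: longest match for 43.43.189.111 is 43.40.0.0/14 -> EDGE2
At EDGE2: longest match for 43.43.189.111 is 43.43.160.0/19 -> EDGE1
At EDGE1: longest match for 43.43.189.111 is 43.40.0.0/14 -> ACCESS
At ACCESS: longest match for 43.43.189.111 is 43.42.0.0/15 -> directly connected

BORDER -> EDGE2 -> EDGE1 -> ACCESS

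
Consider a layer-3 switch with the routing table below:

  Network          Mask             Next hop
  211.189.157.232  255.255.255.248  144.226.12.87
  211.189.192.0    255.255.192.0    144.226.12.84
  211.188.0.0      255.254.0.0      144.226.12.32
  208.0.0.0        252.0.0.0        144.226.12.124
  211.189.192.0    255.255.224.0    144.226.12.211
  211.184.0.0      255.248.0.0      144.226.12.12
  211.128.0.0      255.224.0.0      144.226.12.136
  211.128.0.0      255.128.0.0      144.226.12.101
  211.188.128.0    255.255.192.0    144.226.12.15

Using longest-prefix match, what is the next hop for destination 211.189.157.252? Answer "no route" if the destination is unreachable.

144.226.12.32

Routes whose prefix contains 211.189.157.252:
  208.0.0.0/6 (208.0.0.0 - 211.255.255.255) -> 144.226.12.124
  211.128.0.0/9 (211.128.0.0 - 211.255.255.255) -> 144.226.12.101
  211.184.0.0/13 (211.184.0.0 - 211.191.255.255) -> 144.226.12.12
  211.188.0.0/15 (211.188.0.0 - 211.189.255.255) -> 144.226.12.32
More-specific entries that do NOT match:
  211.189.157.232/29 (211.189.157.232 - 211.189.157.239) does not contain 211.189.157.252
  211.189.192.0/19 (211.189.192.0 - 211.189.223.255) does not contain 211.189.157.252
  211.189.192.0/18 (211.189.192.0 - 211.189.255.255) does not contain 211.189.157.252
  211.188.128.0/18 (211.188.128.0 - 211.188.191.255) does not contain 211.189.157.252
Longest matching prefix is /15 -> next hop 144.226.12.32.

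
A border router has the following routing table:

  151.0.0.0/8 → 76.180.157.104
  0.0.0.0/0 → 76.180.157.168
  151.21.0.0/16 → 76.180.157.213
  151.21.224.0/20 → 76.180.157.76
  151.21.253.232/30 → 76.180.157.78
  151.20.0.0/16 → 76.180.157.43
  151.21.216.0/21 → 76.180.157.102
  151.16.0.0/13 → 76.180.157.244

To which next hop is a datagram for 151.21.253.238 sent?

Routes whose prefix contains 151.21.253.238:
  0.0.0.0/0 (default, matches everything) -> 76.180.157.168
  151.0.0.0/8 (151.0.0.0 - 151.255.255.255) -> 76.180.157.104
  151.16.0.0/13 (151.16.0.0 - 151.23.255.255) -> 76.180.157.244
  151.21.0.0/16 (151.21.0.0 - 151.21.255.255) -> 76.180.157.213
More-specific entries that do NOT match:
  151.21.253.232/30 (151.21.253.232 - 151.21.253.235) does not contain 151.21.253.238
  151.21.216.0/21 (151.21.216.0 - 151.21.223.255) does not contain 151.21.253.238
  151.21.224.0/20 (151.21.224.0 - 151.21.239.255) does not contain 151.21.253.238
Longest matching prefix is /16 -> next hop 76.180.157.213.

76.180.157.213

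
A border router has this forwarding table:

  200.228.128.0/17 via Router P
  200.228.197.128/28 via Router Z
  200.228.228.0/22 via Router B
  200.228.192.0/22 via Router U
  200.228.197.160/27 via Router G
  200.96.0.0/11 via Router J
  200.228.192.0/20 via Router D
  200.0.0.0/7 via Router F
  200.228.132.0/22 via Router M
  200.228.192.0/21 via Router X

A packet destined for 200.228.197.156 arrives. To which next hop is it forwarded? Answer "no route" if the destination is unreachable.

Routes whose prefix contains 200.228.197.156:
  200.0.0.0/7 (200.0.0.0 - 201.255.255.255) -> Router F
  200.228.128.0/17 (200.228.128.0 - 200.228.255.255) -> Router P
  200.228.192.0/20 (200.228.192.0 - 200.228.207.255) -> Router D
  200.228.192.0/21 (200.228.192.0 - 200.228.199.255) -> Router X
More-specific entries that do NOT match:
  200.228.197.128/28 (200.228.197.128 - 200.228.197.143) does not contain 200.228.197.156
  200.228.197.160/27 (200.228.197.160 - 200.228.197.191) does not contain 200.228.197.156
  200.228.228.0/22 (200.228.228.0 - 200.228.231.255) does not contain 200.228.197.156
  200.228.192.0/22 (200.228.192.0 - 200.228.195.255) does not contain 200.228.197.156
  200.228.132.0/22 (200.228.132.0 - 200.228.135.255) does not contain 200.228.197.156
Longest matching prefix is /21 -> next hop Router X.

Router X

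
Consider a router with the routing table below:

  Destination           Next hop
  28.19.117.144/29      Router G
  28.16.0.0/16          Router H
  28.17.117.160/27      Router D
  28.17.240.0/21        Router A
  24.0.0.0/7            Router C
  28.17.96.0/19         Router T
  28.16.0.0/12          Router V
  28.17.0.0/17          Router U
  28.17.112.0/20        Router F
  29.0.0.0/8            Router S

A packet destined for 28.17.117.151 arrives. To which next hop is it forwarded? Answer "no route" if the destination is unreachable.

Routes whose prefix contains 28.17.117.151:
  28.16.0.0/12 (28.16.0.0 - 28.31.255.255) -> Router V
  28.17.0.0/17 (28.17.0.0 - 28.17.127.255) -> Router U
  28.17.96.0/19 (28.17.96.0 - 28.17.127.255) -> Router T
  28.17.112.0/20 (28.17.112.0 - 28.17.127.255) -> Router F
More-specific entries that do NOT match:
  28.19.117.144/29 (28.19.117.144 - 28.19.117.151) does not contain 28.17.117.151
  28.17.117.160/27 (28.17.117.160 - 28.17.117.191) does not contain 28.17.117.151
  28.17.240.0/21 (28.17.240.0 - 28.17.247.255) does not contain 28.17.117.151
Longest matching prefix is /20 -> next hop Router F.

Router F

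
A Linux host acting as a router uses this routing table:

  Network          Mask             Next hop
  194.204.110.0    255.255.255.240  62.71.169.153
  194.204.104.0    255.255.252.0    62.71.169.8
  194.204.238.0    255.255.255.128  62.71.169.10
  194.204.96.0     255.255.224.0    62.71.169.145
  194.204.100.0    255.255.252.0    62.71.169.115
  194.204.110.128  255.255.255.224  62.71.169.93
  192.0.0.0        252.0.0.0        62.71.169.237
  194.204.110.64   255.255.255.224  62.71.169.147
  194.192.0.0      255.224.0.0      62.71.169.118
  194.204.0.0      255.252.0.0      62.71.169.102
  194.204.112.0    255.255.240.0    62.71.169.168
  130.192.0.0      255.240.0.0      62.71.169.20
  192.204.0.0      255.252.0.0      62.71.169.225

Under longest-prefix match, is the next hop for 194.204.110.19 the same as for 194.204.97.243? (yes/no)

194.204.110.19: longest match 194.204.96.0/19 -> 62.71.169.145
194.204.97.243: longest match 194.204.96.0/19 -> 62.71.169.145

yes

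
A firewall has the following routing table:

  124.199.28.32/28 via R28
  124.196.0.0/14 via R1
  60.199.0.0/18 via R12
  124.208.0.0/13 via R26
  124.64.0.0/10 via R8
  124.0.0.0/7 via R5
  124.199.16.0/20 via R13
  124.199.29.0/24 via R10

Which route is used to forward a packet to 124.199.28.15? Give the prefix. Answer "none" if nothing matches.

Entries matching 124.199.28.15:
  124.0.0.0/7 (124.0.0.0 - 125.255.255.255)
  124.196.0.0/14 (124.196.0.0 - 124.199.255.255)
  124.199.16.0/20 (124.199.16.0 - 124.199.31.255)
Most specific is 124.199.16.0/20.

124.199.16.0/20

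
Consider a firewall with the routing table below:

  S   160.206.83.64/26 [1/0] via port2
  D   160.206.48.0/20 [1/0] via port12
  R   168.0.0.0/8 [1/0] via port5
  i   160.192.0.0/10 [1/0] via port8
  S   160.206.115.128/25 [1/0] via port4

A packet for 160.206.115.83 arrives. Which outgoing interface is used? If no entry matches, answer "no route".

Routes whose prefix contains 160.206.115.83:
  160.192.0.0/10 (160.192.0.0 - 160.255.255.255) -> port8
More-specific entries that do NOT match:
  160.206.83.64/26 (160.206.83.64 - 160.206.83.127) does not contain 160.206.115.83
  160.206.115.128/25 (160.206.115.128 - 160.206.115.255) does not contain 160.206.115.83
  160.206.48.0/20 (160.206.48.0 - 160.206.63.255) does not contain 160.206.115.83
Longest matching prefix is /10 -> interface port8.

port8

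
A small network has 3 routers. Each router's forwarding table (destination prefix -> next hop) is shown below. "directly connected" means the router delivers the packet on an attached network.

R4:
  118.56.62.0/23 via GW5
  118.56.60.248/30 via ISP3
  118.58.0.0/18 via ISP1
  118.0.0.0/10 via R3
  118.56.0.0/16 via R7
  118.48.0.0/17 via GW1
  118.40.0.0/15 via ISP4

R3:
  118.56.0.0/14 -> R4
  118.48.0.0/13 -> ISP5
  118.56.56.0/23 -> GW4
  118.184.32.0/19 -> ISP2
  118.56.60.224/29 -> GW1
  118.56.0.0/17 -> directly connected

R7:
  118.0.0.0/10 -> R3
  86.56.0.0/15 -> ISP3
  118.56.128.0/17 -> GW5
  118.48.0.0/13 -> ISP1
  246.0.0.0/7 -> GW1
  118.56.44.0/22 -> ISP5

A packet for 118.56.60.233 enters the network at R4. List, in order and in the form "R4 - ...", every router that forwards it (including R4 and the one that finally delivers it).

R4 - R7 - R3

At R4: longest match for 118.56.60.233 is 118.56.0.0/16 -> R7
At R7: longest match for 118.56.60.233 is 118.0.0.0/10 -> R3
At R3: longest match for 118.56.60.233 is 118.56.0.0/17 -> directly connected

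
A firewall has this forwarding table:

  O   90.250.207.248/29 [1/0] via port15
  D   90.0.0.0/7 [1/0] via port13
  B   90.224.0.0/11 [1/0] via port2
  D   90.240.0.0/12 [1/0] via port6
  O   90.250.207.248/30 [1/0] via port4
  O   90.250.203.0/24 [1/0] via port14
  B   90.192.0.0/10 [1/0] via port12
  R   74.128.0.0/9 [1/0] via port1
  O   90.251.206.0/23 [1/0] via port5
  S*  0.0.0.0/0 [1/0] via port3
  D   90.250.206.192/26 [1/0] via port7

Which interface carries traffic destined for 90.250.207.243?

Routes whose prefix contains 90.250.207.243:
  0.0.0.0/0 (default, matches everything) -> port3
  90.0.0.0/7 (90.0.0.0 - 91.255.255.255) -> port13
  90.192.0.0/10 (90.192.0.0 - 90.255.255.255) -> port12
  90.224.0.0/11 (90.224.0.0 - 90.255.255.255) -> port2
  90.240.0.0/12 (90.240.0.0 - 90.255.255.255) -> port6
More-specific entries that do NOT match:
  90.250.207.248/30 (90.250.207.248 - 90.250.207.251) does not contain 90.250.207.243
  90.250.207.248/29 (90.250.207.248 - 90.250.207.255) does not contain 90.250.207.243
  90.250.206.192/26 (90.250.206.192 - 90.250.206.255) does not contain 90.250.207.243
  90.250.203.0/24 (90.250.203.0 - 90.250.203.255) does not contain 90.250.207.243
  90.251.206.0/23 (90.251.206.0 - 90.251.207.255) does not contain 90.250.207.243
Longest matching prefix is /12 -> interface port6.

port6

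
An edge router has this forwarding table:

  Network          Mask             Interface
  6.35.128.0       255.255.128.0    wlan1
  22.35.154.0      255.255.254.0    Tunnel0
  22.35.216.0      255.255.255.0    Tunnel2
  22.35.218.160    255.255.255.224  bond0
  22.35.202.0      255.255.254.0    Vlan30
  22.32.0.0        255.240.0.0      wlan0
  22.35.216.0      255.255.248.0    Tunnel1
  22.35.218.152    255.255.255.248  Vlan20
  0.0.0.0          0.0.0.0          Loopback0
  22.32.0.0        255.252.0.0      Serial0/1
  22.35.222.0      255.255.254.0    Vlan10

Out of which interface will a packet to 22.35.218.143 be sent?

Tunnel1

Routes whose prefix contains 22.35.218.143:
  0.0.0.0/0 (default, matches everything) -> Loopback0
  22.32.0.0/12 (22.32.0.0 - 22.47.255.255) -> wlan0
  22.32.0.0/14 (22.32.0.0 - 22.35.255.255) -> Serial0/1
  22.35.216.0/21 (22.35.216.0 - 22.35.223.255) -> Tunnel1
More-specific entries that do NOT match:
  22.35.218.152/29 (22.35.218.152 - 22.35.218.159) does not contain 22.35.218.143
  22.35.218.160/27 (22.35.218.160 - 22.35.218.191) does not contain 22.35.218.143
  22.35.216.0/24 (22.35.216.0 - 22.35.216.255) does not contain 22.35.218.143
  22.35.154.0/23 (22.35.154.0 - 22.35.155.255) does not contain 22.35.218.143
  22.35.202.0/23 (22.35.202.0 - 22.35.203.255) does not contain 22.35.218.143
  22.35.222.0/23 (22.35.222.0 - 22.35.223.255) does not contain 22.35.218.143
Longest matching prefix is /21 -> interface Tunnel1.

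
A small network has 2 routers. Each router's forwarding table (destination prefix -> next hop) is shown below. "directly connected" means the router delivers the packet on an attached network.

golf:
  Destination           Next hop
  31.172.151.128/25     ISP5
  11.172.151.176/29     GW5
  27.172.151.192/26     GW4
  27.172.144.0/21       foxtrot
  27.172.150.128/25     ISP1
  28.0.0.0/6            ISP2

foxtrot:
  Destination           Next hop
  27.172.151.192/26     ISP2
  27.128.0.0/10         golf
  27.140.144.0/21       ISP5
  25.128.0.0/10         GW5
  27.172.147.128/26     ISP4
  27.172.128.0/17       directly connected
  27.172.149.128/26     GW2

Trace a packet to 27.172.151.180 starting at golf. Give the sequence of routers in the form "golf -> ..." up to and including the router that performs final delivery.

golf -> foxtrot

At golf: longest match for 27.172.151.180 is 27.172.144.0/21 -> foxtrot
At foxtrot: longest match for 27.172.151.180 is 27.172.128.0/17 -> directly connected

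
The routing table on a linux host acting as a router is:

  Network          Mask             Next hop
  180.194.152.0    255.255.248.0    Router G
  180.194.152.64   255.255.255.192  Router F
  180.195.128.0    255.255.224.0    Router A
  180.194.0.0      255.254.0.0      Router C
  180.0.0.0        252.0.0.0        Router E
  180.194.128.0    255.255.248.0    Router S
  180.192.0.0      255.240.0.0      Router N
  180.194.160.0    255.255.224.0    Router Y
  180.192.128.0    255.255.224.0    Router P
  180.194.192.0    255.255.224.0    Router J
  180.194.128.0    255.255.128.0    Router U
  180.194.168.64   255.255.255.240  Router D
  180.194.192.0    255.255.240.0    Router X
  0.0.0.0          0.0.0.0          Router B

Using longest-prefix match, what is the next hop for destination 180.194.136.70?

Router U

Routes whose prefix contains 180.194.136.70:
  0.0.0.0/0 (default, matches everything) -> Router B
  180.0.0.0/6 (180.0.0.0 - 183.255.255.255) -> Router E
  180.192.0.0/12 (180.192.0.0 - 180.207.255.255) -> Router N
  180.194.0.0/15 (180.194.0.0 - 180.195.255.255) -> Router C
  180.194.128.0/17 (180.194.128.0 - 180.194.255.255) -> Router U
More-specific entries that do NOT match:
  180.194.168.64/28 (180.194.168.64 - 180.194.168.79) does not contain 180.194.136.70
  180.194.152.64/26 (180.194.152.64 - 180.194.152.127) does not contain 180.194.136.70
  180.194.152.0/21 (180.194.152.0 - 180.194.159.255) does not contain 180.194.136.70
  180.194.128.0/21 (180.194.128.0 - 180.194.135.255) does not contain 180.194.136.70
  180.194.192.0/20 (180.194.192.0 - 180.194.207.255) does not contain 180.194.136.70
  180.195.128.0/19 (180.195.128.0 - 180.195.159.255) does not contain 180.194.136.70
  180.194.160.0/19 (180.194.160.0 - 180.194.191.255) does not contain 180.194.136.70
  180.192.128.0/19 (180.192.128.0 - 180.192.159.255) does not contain 180.194.136.70
  180.194.192.0/19 (180.194.192.0 - 180.194.223.255) does not contain 180.194.136.70
Longest matching prefix is /17 -> next hop Router U.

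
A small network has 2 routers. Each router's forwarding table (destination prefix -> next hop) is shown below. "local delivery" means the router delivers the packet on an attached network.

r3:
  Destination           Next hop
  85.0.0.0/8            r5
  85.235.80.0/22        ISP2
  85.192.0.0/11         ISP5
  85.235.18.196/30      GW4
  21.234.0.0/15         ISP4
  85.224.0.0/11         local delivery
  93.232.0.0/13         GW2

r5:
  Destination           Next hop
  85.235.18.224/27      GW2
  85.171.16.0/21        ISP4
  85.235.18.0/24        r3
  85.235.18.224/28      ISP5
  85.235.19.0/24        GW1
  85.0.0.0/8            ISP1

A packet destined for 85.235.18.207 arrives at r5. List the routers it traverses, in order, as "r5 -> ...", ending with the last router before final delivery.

At r5: longest match for 85.235.18.207 is 85.235.18.0/24 -> r3
At r3: longest match for 85.235.18.207 is 85.224.0.0/11 -> local delivery

r5 -> r3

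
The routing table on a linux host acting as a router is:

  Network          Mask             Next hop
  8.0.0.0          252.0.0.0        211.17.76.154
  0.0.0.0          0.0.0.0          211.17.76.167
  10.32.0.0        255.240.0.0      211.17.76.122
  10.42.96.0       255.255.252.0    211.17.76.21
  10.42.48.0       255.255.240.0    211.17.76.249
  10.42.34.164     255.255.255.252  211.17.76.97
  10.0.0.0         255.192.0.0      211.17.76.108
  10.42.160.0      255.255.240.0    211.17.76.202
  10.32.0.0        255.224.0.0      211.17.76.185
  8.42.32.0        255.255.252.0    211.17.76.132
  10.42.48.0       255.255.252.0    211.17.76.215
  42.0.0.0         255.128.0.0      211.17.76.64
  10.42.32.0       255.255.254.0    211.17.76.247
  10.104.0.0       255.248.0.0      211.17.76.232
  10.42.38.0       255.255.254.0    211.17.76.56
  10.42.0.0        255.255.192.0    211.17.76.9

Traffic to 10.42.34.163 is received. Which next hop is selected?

211.17.76.9

Routes whose prefix contains 10.42.34.163:
  0.0.0.0/0 (default, matches everything) -> 211.17.76.167
  8.0.0.0/6 (8.0.0.0 - 11.255.255.255) -> 211.17.76.154
  10.0.0.0/10 (10.0.0.0 - 10.63.255.255) -> 211.17.76.108
  10.32.0.0/11 (10.32.0.0 - 10.63.255.255) -> 211.17.76.185
  10.32.0.0/12 (10.32.0.0 - 10.47.255.255) -> 211.17.76.122
  10.42.0.0/18 (10.42.0.0 - 10.42.63.255) -> 211.17.76.9
More-specific entries that do NOT match:
  10.42.34.164/30 (10.42.34.164 - 10.42.34.167) does not contain 10.42.34.163
  10.42.32.0/23 (10.42.32.0 - 10.42.33.255) does not contain 10.42.34.163
  10.42.38.0/23 (10.42.38.0 - 10.42.39.255) does not contain 10.42.34.163
  10.42.96.0/22 (10.42.96.0 - 10.42.99.255) does not contain 10.42.34.163
  8.42.32.0/22 (8.42.32.0 - 8.42.35.255) does not contain 10.42.34.163
  10.42.48.0/22 (10.42.48.0 - 10.42.51.255) does not contain 10.42.34.163
  10.42.48.0/20 (10.42.48.0 - 10.42.63.255) does not contain 10.42.34.163
  10.42.160.0/20 (10.42.160.0 - 10.42.175.255) does not contain 10.42.34.163
Longest matching prefix is /18 -> next hop 211.17.76.9.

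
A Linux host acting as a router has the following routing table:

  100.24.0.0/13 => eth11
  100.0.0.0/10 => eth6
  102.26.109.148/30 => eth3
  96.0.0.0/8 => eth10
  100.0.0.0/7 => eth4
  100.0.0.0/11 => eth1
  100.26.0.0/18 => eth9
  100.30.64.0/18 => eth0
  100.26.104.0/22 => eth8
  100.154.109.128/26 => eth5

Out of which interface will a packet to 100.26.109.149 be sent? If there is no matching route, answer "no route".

eth11

Routes whose prefix contains 100.26.109.149:
  100.0.0.0/7 (100.0.0.0 - 101.255.255.255) -> eth4
  100.0.0.0/10 (100.0.0.0 - 100.63.255.255) -> eth6
  100.0.0.0/11 (100.0.0.0 - 100.31.255.255) -> eth1
  100.24.0.0/13 (100.24.0.0 - 100.31.255.255) -> eth11
More-specific entries that do NOT match:
  102.26.109.148/30 (102.26.109.148 - 102.26.109.151) does not contain 100.26.109.149
  100.154.109.128/26 (100.154.109.128 - 100.154.109.191) does not contain 100.26.109.149
  100.26.104.0/22 (100.26.104.0 - 100.26.107.255) does not contain 100.26.109.149
  100.26.0.0/18 (100.26.0.0 - 100.26.63.255) does not contain 100.26.109.149
  100.30.64.0/18 (100.30.64.0 - 100.30.127.255) does not contain 100.26.109.149
Longest matching prefix is /13 -> interface eth11.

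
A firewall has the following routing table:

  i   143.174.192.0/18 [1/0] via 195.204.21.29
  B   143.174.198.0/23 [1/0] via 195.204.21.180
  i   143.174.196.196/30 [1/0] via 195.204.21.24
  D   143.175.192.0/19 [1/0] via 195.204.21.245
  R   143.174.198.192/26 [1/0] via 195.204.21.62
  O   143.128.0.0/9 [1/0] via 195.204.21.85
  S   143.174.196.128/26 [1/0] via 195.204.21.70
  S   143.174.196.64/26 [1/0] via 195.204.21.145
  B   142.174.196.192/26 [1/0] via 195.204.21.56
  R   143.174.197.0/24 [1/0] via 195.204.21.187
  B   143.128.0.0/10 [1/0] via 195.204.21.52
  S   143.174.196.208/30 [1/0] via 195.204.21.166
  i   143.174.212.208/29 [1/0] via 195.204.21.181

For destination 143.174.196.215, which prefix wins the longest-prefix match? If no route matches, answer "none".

143.174.192.0/18

Entries matching 143.174.196.215:
  143.128.0.0/9 (143.128.0.0 - 143.255.255.255)
  143.128.0.0/10 (143.128.0.0 - 143.191.255.255)
  143.174.192.0/18 (143.174.192.0 - 143.174.255.255)
Most specific is 143.174.192.0/18.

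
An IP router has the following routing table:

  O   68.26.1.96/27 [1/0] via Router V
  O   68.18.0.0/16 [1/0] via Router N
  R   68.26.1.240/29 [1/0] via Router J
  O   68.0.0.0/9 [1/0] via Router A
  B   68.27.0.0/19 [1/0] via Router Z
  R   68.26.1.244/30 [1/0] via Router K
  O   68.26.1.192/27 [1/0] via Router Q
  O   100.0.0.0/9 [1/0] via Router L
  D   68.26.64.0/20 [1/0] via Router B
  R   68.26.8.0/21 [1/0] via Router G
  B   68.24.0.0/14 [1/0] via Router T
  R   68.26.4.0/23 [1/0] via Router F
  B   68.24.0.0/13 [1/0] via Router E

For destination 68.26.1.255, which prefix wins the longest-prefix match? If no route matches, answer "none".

Entries matching 68.26.1.255:
  68.0.0.0/9 (68.0.0.0 - 68.127.255.255)
  68.24.0.0/13 (68.24.0.0 - 68.31.255.255)
  68.24.0.0/14 (68.24.0.0 - 68.27.255.255)
Most specific is 68.24.0.0/14.

68.24.0.0/14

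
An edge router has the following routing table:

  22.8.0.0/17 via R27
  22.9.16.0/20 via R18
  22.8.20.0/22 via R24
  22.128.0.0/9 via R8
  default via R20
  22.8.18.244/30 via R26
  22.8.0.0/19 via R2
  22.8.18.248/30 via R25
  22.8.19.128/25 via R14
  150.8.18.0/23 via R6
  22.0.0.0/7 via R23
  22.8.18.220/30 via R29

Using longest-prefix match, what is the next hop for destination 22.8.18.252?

R2

Routes whose prefix contains 22.8.18.252:
  0.0.0.0/0 (default, matches everything) -> R20
  22.0.0.0/7 (22.0.0.0 - 23.255.255.255) -> R23
  22.8.0.0/17 (22.8.0.0 - 22.8.127.255) -> R27
  22.8.0.0/19 (22.8.0.0 - 22.8.31.255) -> R2
More-specific entries that do NOT match:
  22.8.18.244/30 (22.8.18.244 - 22.8.18.247) does not contain 22.8.18.252
  22.8.18.248/30 (22.8.18.248 - 22.8.18.251) does not contain 22.8.18.252
  22.8.18.220/30 (22.8.18.220 - 22.8.18.223) does not contain 22.8.18.252
  22.8.19.128/25 (22.8.19.128 - 22.8.19.255) does not contain 22.8.18.252
  150.8.18.0/23 (150.8.18.0 - 150.8.19.255) does not contain 22.8.18.252
  22.8.20.0/22 (22.8.20.0 - 22.8.23.255) does not contain 22.8.18.252
  22.9.16.0/20 (22.9.16.0 - 22.9.31.255) does not contain 22.8.18.252
Longest matching prefix is /19 -> next hop R2.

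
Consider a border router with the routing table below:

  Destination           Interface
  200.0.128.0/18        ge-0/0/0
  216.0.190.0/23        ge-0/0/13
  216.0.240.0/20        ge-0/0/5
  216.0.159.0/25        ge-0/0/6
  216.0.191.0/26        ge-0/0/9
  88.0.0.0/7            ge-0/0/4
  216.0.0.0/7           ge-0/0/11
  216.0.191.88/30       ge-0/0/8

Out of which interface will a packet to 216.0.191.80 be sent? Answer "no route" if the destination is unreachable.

ge-0/0/13

Routes whose prefix contains 216.0.191.80:
  216.0.0.0/7 (216.0.0.0 - 217.255.255.255) -> ge-0/0/11
  216.0.190.0/23 (216.0.190.0 - 216.0.191.255) -> ge-0/0/13
More-specific entries that do NOT match:
  216.0.191.88/30 (216.0.191.88 - 216.0.191.91) does not contain 216.0.191.80
  216.0.191.0/26 (216.0.191.0 - 216.0.191.63) does not contain 216.0.191.80
  216.0.159.0/25 (216.0.159.0 - 216.0.159.127) does not contain 216.0.191.80
Longest matching prefix is /23 -> interface ge-0/0/13.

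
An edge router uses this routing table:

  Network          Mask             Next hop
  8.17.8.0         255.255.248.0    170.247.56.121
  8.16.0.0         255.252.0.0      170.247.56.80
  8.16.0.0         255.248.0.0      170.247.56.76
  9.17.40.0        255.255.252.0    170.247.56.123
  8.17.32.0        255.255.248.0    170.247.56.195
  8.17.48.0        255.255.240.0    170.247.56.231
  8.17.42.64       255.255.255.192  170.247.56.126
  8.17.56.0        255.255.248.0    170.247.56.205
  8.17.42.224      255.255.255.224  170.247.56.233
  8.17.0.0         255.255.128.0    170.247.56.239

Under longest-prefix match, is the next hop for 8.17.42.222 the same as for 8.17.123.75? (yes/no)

8.17.42.222: longest match 8.17.0.0/17 -> 170.247.56.239
8.17.123.75: longest match 8.17.0.0/17 -> 170.247.56.239

yes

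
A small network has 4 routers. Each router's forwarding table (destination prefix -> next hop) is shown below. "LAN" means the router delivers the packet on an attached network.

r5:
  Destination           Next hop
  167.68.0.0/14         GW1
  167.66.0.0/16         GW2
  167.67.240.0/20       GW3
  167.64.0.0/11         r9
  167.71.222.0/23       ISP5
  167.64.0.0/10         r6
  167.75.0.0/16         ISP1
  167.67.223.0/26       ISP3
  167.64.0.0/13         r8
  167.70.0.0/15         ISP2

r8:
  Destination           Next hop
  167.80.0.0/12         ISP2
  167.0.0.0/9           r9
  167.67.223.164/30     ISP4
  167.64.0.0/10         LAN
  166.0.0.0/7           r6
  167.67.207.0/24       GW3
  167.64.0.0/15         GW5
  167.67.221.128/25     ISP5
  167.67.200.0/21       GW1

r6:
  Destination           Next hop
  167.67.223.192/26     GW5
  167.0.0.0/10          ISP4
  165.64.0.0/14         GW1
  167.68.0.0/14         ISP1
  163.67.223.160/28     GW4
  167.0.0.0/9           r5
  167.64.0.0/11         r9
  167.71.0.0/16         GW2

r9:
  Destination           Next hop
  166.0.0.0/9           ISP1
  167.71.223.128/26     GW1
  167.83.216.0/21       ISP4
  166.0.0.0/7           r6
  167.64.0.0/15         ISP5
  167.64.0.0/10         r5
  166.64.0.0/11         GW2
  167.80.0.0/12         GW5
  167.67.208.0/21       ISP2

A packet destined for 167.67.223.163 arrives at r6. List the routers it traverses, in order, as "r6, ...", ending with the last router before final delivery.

At r6: longest match for 167.67.223.163 is 167.64.0.0/11 -> r9
At r9: longest match for 167.67.223.163 is 167.64.0.0/10 -> r5
At r5: longest match for 167.67.223.163 is 167.64.0.0/13 -> r8
At r8: longest match for 167.67.223.163 is 167.64.0.0/10 -> LAN

r6, r9, r5, r8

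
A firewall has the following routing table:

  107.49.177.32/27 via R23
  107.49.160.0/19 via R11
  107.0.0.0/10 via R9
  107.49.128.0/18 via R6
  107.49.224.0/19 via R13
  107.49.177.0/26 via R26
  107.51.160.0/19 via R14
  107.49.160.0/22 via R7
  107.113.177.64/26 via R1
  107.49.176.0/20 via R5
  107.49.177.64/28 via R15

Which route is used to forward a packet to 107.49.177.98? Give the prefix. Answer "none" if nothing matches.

Entries matching 107.49.177.98:
  107.0.0.0/10 (107.0.0.0 - 107.63.255.255)
  107.49.128.0/18 (107.49.128.0 - 107.49.191.255)
  107.49.160.0/19 (107.49.160.0 - 107.49.191.255)
  107.49.176.0/20 (107.49.176.0 - 107.49.191.255)
Most specific is 107.49.176.0/20.

107.49.176.0/20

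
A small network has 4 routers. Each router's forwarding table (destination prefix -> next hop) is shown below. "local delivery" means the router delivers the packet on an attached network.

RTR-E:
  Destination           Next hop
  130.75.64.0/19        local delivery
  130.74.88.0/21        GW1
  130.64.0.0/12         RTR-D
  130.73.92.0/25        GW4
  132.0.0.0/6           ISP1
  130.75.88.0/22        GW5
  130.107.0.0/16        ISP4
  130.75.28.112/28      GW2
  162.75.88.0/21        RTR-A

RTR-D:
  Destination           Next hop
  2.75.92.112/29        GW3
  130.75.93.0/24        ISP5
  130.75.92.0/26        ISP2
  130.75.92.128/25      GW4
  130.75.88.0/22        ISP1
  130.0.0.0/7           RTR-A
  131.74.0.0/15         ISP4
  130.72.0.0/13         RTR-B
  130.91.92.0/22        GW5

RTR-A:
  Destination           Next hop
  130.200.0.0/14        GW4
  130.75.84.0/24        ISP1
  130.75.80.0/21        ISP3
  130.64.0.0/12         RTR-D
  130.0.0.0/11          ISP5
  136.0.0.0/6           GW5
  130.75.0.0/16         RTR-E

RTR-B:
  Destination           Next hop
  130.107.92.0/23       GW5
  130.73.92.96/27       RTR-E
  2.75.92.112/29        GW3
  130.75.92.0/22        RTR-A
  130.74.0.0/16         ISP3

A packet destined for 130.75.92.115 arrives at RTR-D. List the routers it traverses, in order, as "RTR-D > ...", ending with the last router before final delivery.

RTR-D > RTR-B > RTR-A > RTR-E

At RTR-D: longest match for 130.75.92.115 is 130.72.0.0/13 -> RTR-B
At RTR-B: longest match for 130.75.92.115 is 130.75.92.0/22 -> RTR-A
At RTR-A: longest match for 130.75.92.115 is 130.75.0.0/16 -> RTR-E
At RTR-E: longest match for 130.75.92.115 is 130.75.64.0/19 -> local delivery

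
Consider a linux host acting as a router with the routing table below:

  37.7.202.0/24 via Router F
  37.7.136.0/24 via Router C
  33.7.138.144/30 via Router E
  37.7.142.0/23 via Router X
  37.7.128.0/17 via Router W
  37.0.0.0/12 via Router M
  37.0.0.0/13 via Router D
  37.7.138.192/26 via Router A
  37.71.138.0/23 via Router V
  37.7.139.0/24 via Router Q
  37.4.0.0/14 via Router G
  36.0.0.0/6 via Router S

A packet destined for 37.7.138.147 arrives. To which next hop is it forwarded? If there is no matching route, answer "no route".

Routes whose prefix contains 37.7.138.147:
  36.0.0.0/6 (36.0.0.0 - 39.255.255.255) -> Router S
  37.0.0.0/12 (37.0.0.0 - 37.15.255.255) -> Router M
  37.0.0.0/13 (37.0.0.0 - 37.7.255.255) -> Router D
  37.4.0.0/14 (37.4.0.0 - 37.7.255.255) -> Router G
  37.7.128.0/17 (37.7.128.0 - 37.7.255.255) -> Router W
More-specific entries that do NOT match:
  33.7.138.144/30 (33.7.138.144 - 33.7.138.147) does not contain 37.7.138.147
  37.7.138.192/26 (37.7.138.192 - 37.7.138.255) does not contain 37.7.138.147
  37.7.202.0/24 (37.7.202.0 - 37.7.202.255) does not contain 37.7.138.147
  37.7.136.0/24 (37.7.136.0 - 37.7.136.255) does not contain 37.7.138.147
  37.7.139.0/24 (37.7.139.0 - 37.7.139.255) does not contain 37.7.138.147
  37.7.142.0/23 (37.7.142.0 - 37.7.143.255) does not contain 37.7.138.147
  37.71.138.0/23 (37.71.138.0 - 37.71.139.255) does not contain 37.7.138.147
Longest matching prefix is /17 -> next hop Router W.

Router W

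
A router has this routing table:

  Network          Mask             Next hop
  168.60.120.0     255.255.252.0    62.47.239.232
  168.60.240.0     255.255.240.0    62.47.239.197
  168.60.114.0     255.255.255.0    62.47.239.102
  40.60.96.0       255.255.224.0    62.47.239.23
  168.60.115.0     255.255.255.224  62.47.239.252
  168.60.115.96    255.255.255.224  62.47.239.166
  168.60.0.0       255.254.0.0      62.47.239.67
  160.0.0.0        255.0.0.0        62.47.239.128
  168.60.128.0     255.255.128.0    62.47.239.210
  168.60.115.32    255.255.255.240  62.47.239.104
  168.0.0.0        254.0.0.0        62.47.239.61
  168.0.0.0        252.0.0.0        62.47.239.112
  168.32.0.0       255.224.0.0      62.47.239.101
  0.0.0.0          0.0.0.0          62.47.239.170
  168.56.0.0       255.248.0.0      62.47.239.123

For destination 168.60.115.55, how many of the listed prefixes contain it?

Prefixes containing 168.60.115.55:
  0.0.0.0/0 (default, matches everything)
  168.0.0.0/6 (168.0.0.0 - 171.255.255.255)
  168.0.0.0/7 (168.0.0.0 - 169.255.255.255)
  168.32.0.0/11 (168.32.0.0 - 168.63.255.255)
  168.56.0.0/13 (168.56.0.0 - 168.63.255.255)
  168.60.0.0/15 (168.60.0.0 - 168.61.255.255)
Total matching entries: 6.

6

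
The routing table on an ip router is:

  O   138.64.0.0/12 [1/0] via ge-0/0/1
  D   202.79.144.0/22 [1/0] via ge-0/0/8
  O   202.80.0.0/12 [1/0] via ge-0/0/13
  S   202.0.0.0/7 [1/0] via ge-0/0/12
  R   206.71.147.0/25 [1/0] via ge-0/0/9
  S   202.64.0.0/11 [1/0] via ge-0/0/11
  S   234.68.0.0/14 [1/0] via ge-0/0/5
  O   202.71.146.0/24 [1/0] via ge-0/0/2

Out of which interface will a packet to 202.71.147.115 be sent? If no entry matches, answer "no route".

Routes whose prefix contains 202.71.147.115:
  202.0.0.0/7 (202.0.0.0 - 203.255.255.255) -> ge-0/0/12
  202.64.0.0/11 (202.64.0.0 - 202.95.255.255) -> ge-0/0/11
More-specific entries that do NOT match:
  206.71.147.0/25 (206.71.147.0 - 206.71.147.127) does not contain 202.71.147.115
  202.71.146.0/24 (202.71.146.0 - 202.71.146.255) does not contain 202.71.147.115
  202.79.144.0/22 (202.79.144.0 - 202.79.147.255) does not contain 202.71.147.115
  234.68.0.0/14 (234.68.0.0 - 234.71.255.255) does not contain 202.71.147.115
  138.64.0.0/12 (138.64.0.0 - 138.79.255.255) does not contain 202.71.147.115
  202.80.0.0/12 (202.80.0.0 - 202.95.255.255) does not contain 202.71.147.115
Longest matching prefix is /11 -> interface ge-0/0/11.

ge-0/0/11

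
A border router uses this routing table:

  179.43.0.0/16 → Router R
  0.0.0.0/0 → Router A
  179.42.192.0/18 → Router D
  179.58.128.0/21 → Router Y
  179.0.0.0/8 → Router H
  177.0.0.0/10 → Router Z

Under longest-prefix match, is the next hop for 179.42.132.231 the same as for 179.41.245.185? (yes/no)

yes

179.42.132.231: longest match 179.0.0.0/8 -> Router H
179.41.245.185: longest match 179.0.0.0/8 -> Router H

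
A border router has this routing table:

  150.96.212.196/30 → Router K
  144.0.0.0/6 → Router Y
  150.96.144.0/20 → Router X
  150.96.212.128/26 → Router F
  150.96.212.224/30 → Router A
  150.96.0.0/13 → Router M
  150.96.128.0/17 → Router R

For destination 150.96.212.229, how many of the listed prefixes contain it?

2

Prefixes containing 150.96.212.229:
  150.96.0.0/13 (150.96.0.0 - 150.103.255.255)
  150.96.128.0/17 (150.96.128.0 - 150.96.255.255)
Total matching entries: 2.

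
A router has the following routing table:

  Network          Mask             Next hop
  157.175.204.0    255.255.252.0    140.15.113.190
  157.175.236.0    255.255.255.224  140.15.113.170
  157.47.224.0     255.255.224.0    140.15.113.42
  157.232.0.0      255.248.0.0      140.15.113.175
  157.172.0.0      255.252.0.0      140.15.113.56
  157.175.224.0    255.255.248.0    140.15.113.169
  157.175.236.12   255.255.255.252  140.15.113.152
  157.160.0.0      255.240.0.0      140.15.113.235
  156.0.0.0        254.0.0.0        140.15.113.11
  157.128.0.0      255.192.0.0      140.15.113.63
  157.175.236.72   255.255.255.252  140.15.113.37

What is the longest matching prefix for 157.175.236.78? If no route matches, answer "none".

157.172.0.0/14

Entries matching 157.175.236.78:
  156.0.0.0/7 (156.0.0.0 - 157.255.255.255)
  157.128.0.0/10 (157.128.0.0 - 157.191.255.255)
  157.160.0.0/12 (157.160.0.0 - 157.175.255.255)
  157.172.0.0/14 (157.172.0.0 - 157.175.255.255)
Most specific is 157.172.0.0/14.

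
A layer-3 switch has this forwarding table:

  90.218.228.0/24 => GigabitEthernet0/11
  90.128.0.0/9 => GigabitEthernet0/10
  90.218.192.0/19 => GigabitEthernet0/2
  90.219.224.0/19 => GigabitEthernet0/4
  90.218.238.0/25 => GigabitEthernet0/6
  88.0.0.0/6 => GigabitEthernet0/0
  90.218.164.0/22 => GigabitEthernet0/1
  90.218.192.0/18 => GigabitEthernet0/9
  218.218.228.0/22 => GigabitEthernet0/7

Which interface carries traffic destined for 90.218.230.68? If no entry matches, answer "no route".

Routes whose prefix contains 90.218.230.68:
  88.0.0.0/6 (88.0.0.0 - 91.255.255.255) -> GigabitEthernet0/0
  90.128.0.0/9 (90.128.0.0 - 90.255.255.255) -> GigabitEthernet0/10
  90.218.192.0/18 (90.218.192.0 - 90.218.255.255) -> GigabitEthernet0/9
More-specific entries that do NOT match:
  90.218.238.0/25 (90.218.238.0 - 90.218.238.127) does not contain 90.218.230.68
  90.218.228.0/24 (90.218.228.0 - 90.218.228.255) does not contain 90.218.230.68
  90.218.164.0/22 (90.218.164.0 - 90.218.167.255) does not contain 90.218.230.68
  218.218.228.0/22 (218.218.228.0 - 218.218.231.255) does not contain 90.218.230.68
  90.218.192.0/19 (90.218.192.0 - 90.218.223.255) does not contain 90.218.230.68
  90.219.224.0/19 (90.219.224.0 - 90.219.255.255) does not contain 90.218.230.68
Longest matching prefix is /18 -> interface GigabitEthernet0/9.

GigabitEthernet0/9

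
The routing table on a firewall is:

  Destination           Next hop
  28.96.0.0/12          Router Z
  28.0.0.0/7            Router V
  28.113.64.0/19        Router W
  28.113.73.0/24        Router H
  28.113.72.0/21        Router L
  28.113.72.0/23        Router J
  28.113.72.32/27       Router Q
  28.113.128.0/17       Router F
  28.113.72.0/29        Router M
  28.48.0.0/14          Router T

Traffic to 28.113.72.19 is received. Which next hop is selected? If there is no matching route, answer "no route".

Router J

Routes whose prefix contains 28.113.72.19:
  28.0.0.0/7 (28.0.0.0 - 29.255.255.255) -> Router V
  28.113.64.0/19 (28.113.64.0 - 28.113.95.255) -> Router W
  28.113.72.0/21 (28.113.72.0 - 28.113.79.255) -> Router L
  28.113.72.0/23 (28.113.72.0 - 28.113.73.255) -> Router J
More-specific entries that do NOT match:
  28.113.72.0/29 (28.113.72.0 - 28.113.72.7) does not contain 28.113.72.19
  28.113.72.32/27 (28.113.72.32 - 28.113.72.63) does not contain 28.113.72.19
  28.113.73.0/24 (28.113.73.0 - 28.113.73.255) does not contain 28.113.72.19
Longest matching prefix is /23 -> next hop Router J.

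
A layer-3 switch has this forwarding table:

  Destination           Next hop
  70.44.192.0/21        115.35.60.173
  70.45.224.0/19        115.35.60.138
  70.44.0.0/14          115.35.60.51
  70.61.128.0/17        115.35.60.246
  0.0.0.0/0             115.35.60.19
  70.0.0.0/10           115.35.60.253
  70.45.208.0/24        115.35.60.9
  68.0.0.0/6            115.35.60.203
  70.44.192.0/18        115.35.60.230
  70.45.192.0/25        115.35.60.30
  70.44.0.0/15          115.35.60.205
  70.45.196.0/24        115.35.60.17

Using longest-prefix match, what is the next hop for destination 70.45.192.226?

115.35.60.205

Routes whose prefix contains 70.45.192.226:
  0.0.0.0/0 (default, matches everything) -> 115.35.60.19
  68.0.0.0/6 (68.0.0.0 - 71.255.255.255) -> 115.35.60.203
  70.0.0.0/10 (70.0.0.0 - 70.63.255.255) -> 115.35.60.253
  70.44.0.0/14 (70.44.0.0 - 70.47.255.255) -> 115.35.60.51
  70.44.0.0/15 (70.44.0.0 - 70.45.255.255) -> 115.35.60.205
More-specific entries that do NOT match:
  70.45.192.0/25 (70.45.192.0 - 70.45.192.127) does not contain 70.45.192.226
  70.45.208.0/24 (70.45.208.0 - 70.45.208.255) does not contain 70.45.192.226
  70.45.196.0/24 (70.45.196.0 - 70.45.196.255) does not contain 70.45.192.226
  70.44.192.0/21 (70.44.192.0 - 70.44.199.255) does not contain 70.45.192.226
  70.45.224.0/19 (70.45.224.0 - 70.45.255.255) does not contain 70.45.192.226
  70.44.192.0/18 (70.44.192.0 - 70.44.255.255) does not contain 70.45.192.226
  70.61.128.0/17 (70.61.128.0 - 70.61.255.255) does not contain 70.45.192.226
Longest matching prefix is /15 -> next hop 115.35.60.205.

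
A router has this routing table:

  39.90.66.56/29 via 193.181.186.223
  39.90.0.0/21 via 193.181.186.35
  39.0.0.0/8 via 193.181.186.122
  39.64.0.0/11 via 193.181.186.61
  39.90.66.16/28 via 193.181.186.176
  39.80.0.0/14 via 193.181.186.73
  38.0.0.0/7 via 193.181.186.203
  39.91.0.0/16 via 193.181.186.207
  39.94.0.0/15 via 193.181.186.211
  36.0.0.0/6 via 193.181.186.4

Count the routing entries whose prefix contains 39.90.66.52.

4

Prefixes containing 39.90.66.52:
  36.0.0.0/6 (36.0.0.0 - 39.255.255.255)
  38.0.0.0/7 (38.0.0.0 - 39.255.255.255)
  39.0.0.0/8 (39.0.0.0 - 39.255.255.255)
  39.64.0.0/11 (39.64.0.0 - 39.95.255.255)
Total matching entries: 4.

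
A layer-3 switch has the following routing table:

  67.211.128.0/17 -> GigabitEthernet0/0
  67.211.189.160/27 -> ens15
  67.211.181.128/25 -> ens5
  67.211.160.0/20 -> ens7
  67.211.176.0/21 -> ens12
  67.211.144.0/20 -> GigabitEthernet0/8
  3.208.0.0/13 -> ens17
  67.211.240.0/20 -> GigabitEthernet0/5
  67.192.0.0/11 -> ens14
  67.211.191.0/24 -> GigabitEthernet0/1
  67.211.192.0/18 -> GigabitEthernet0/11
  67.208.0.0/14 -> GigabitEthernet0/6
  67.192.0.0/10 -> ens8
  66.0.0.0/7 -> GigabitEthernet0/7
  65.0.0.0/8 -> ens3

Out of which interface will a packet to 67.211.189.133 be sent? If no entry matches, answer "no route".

Routes whose prefix contains 67.211.189.133:
  66.0.0.0/7 (66.0.0.0 - 67.255.255.255) -> GigabitEthernet0/7
  67.192.0.0/10 (67.192.0.0 - 67.255.255.255) -> ens8
  67.192.0.0/11 (67.192.0.0 - 67.223.255.255) -> ens14
  67.208.0.0/14 (67.208.0.0 - 67.211.255.255) -> GigabitEthernet0/6
  67.211.128.0/17 (67.211.128.0 - 67.211.255.255) -> GigabitEthernet0/0
More-specific entries that do NOT match:
  67.211.189.160/27 (67.211.189.160 - 67.211.189.191) does not contain 67.211.189.133
  67.211.181.128/25 (67.211.181.128 - 67.211.181.255) does not contain 67.211.189.133
  67.211.191.0/24 (67.211.191.0 - 67.211.191.255) does not contain 67.211.189.133
  67.211.176.0/21 (67.211.176.0 - 67.211.183.255) does not contain 67.211.189.133
  67.211.160.0/20 (67.211.160.0 - 67.211.175.255) does not contain 67.211.189.133
  67.211.144.0/20 (67.211.144.0 - 67.211.159.255) does not contain 67.211.189.133
  67.211.240.0/20 (67.211.240.0 - 67.211.255.255) does not contain 67.211.189.133
  67.211.192.0/18 (67.211.192.0 - 67.211.255.255) does not contain 67.211.189.133
Longest matching prefix is /17 -> interface GigabitEthernet0/0.

GigabitEthernet0/0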